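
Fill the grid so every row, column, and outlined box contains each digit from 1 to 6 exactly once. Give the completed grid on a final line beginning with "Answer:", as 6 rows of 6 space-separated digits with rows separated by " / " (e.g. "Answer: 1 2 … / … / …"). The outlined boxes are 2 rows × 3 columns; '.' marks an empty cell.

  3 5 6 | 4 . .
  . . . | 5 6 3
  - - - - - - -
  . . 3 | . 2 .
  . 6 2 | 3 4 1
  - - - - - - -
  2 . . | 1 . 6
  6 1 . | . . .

Step 1. [r3c2∈{4}] r3c2 is down to just 4. So r3c2=4.
Step 2. [r6c6∈{2,4,5}] in col 6, 4 fits only at r6c6 ⇒ r6c6=4.
Step 3. [r2c3∈{1,4}] across col 3, 1 lands solely at r2c3. So r2c3=1.
Step 4. [r6c5∈{3,5}] in row 6, 3 fits only at r6c5, so r6c5=3.
Step 5. [r5c3∈{4,5}] row 5 places 4 nowhere but r5c3. So r5c3=4.
Step 6. [r3c1∈{1,5}] across row 3, 1 lands solely at r3c1 ⇒ r3c1=1.
Step 7. [r6c4∈{2}] only 2 remains possible at r6c4. So r6c4=2.
Step 8. [r4c1∈{5}] nothing but 5 survives at r4c1 ⇒ r4c1=5.
Step 9. [r1c5∈{1}] r1c5 is down to just 1, so r1c5=1.
Step 10. [r3c4∈{6}] nothing but 6 survives at r3c4, so r3c4=6.
Step 11. [r2c1∈{4}] nothing but 4 survives at r2c1 ⇒ r2c1=4.
Step 12. [r1c6∈{2}] only 2 remains possible at r1c6. So r1c6=2.
Step 13. [r3c6∈{5}] r3c6 is down to just 5, so r3c6=5.
Step 14. [r5c2∈{3}] only 3 remains possible at r5c2 ⇒ r5c2=3.
Step 15. [r6c3∈{5}] r6c3's peers cover all but 5 ⇒ r6c3=5.
Step 16. [r2c2∈{2}] only 2 remains possible at r2c2 ⇒ r2c2=2.
Step 17. [r5c5∈{5}] r5c5 has the single candidate 5, so r5c5=5.

Answer: 3 5 6 4 1 2 / 4 2 1 5 6 3 / 1 4 3 6 2 5 / 5 6 2 3 4 1 / 2 3 4 1 5 6 / 6 1 5 2 3 4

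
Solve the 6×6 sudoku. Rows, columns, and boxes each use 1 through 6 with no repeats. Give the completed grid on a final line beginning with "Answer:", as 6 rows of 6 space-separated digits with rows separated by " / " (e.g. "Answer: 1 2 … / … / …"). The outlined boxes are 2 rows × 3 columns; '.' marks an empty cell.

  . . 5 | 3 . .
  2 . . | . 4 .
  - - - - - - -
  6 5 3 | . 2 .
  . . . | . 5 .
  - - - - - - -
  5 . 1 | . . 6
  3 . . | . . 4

Step 1. [r3c6∈{1}] only 1 remains possible at r3c6. So r3c6=1.
Step 2. [r4c3∈{2,4}] col 3 places 4 nowhere but r4c3 ⇒ r4c3=4.
Step 3. [r2c3∈{6}] only 6 remains possible at r2c3. So r2c3=6.
Step 4. [r6c4∈{1,2,5}] 5 has one home in row 6: r6c4. So r6c4=5.
Step 5. [r4c2∈{1,2}] r4c2 is the only open cell in row 4 admitting 2. So r4c2=2.
Step 6. [r1c1∈{1,4}] r1c1 is the only open cell in col 1 admitting 4 ⇒ r1c1=4.
Step 7. [r1c2∈{1}] r1c2's peers cover all but 1. So r1c2=1.
Step 8. [r5c4∈{2}] r5c4's peers cover all but 2. So r5c4=2.
Step 9. [r1c5∈{6}] r1c5 has the single candidate 6 ⇒ r1c5=6.
Step 10. [r2c6∈{5}] r2c6 has the single candidate 5, so r2c6=5.
Step 11. [r4c6∈{3}] r4c6 has the single candidate 3 ⇒ r4c6=3.
Step 12. [r5c5∈{3}] r5c5 is down to just 3 ⇒ r5c5=3.
Step 13. [r1c6∈{2}] nothing but 2 survives at r1c6. So r1c6=2.
Step 14. [r4c4∈{6}] only 6 remains possible at r4c4. So r4c4=6.
Step 15. [r2c2∈{3}] only 3 remains possible at r2c2 ⇒ r2c2=3.
Step 16. [r3c4∈{4}] nothing but 4 survives at r3c4. So r3c4=4.
Step 17. [r4c1∈{1}] r4c1's peers cover all but 1, so r4c1=1.
Step 18. [r2c4∈{1}] r2c4 is down to just 1 ⇒ r2c4=1.
Step 19. [r6c3∈{2}] r6c3's peers cover all but 2, so r6c3=2.
Step 20. [r5c2∈{4}] only 4 remains possible at r5c2, so r5c2=4.
Step 21. [r6c2∈{6}] r6c2 has the single candidate 6. So r6c2=6.
Step 22. [r6c5∈{1}] r6c5's peers cover all but 1 ⇒ r6c5=1.

Answer: 4 1 5 3 6 2 / 2 3 6 1 4 5 / 6 5 3 4 2 1 / 1 2 4 6 5 3 / 5 4 1 2 3 6 / 3 6 2 5 1 4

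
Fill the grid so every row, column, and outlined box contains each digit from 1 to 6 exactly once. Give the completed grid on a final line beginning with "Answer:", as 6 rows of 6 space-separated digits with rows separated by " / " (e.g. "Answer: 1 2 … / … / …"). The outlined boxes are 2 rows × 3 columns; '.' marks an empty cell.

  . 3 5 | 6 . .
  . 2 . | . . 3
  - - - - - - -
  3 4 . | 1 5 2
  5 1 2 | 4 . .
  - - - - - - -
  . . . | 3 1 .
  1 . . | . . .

Step 1. [r1c1∈{4}] nothing but 4 survives at r1c1 ⇒ r1c1=4.
Step 2. [r4c6∈{6}] r4c6's peers cover all but 6. So r4c6=6.
Step 3. [r6c5∈{2,4,6}] 6 has one home in col 5: r6c5. So r6c5=6.
Step 4. [r6c2∈{5}] r6c2 is down to just 5. So r6c2=5.
Step 5. [r6c6∈{4}] r6c6 has the single candidate 4. So r6c6=4.
Step 6. [r2c1∈{6}] only 6 remains possible at r2c1 ⇒ r2c1=6.
Step 7. [r5c2∈{6}] nothing but 6 survives at r5c2 ⇒ r5c2=6.
Step 8. [r1c5∈{2}] r1c5 is down to just 2. So r1c5=2.
Step 9. [r3c3∈{6}] nothing but 6 survives at r3c3 ⇒ r3c3=6.
Step 10. [r1c6∈{1}] nothing but 1 survives at r1c6. So r1c6=1.
Step 11. [r6c4∈{2}] r6c4's peers cover all but 2. So r6c4=2.
Step 12. [r5c6∈{5}] r5c6 has the single candidate 5. So r5c6=5.
Step 13. [r2c4∈{5}] r2c4's peers cover all but 5, so r2c4=5.
Step 14. [r6c3∈{3}] nothing but 3 survives at r6c3. So r6c3=3.
Step 15. [r5c3∈{4}] only 4 remains possible at r5c3. So r5c3=4.
Step 16. [r5c1∈{2}] nothing but 2 survives at r5c1. So r5c1=2.
Step 17. [r2c5∈{4}] r2c5's peers cover all but 4, so r2c5=4.
Step 18. [r2c3∈{1}] r2c3's peers cover all but 1. So r2c3=1.
Step 19. [r4c5∈{3}] r4c5 is down to just 3 ⇒ r4c5=3.

Answer: 4 3 5 6 2 1 / 6 2 1 5 4 3 / 3 4 6 1 5 2 / 5 1 2 4 3 6 / 2 6 4 3 1 5 / 1 5 3 2 6 4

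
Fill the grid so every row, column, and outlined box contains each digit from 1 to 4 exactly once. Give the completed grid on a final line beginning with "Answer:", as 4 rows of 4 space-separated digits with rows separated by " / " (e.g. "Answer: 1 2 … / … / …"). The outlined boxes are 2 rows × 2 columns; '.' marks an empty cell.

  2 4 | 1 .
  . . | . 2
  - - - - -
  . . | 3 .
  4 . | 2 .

Step 1. [r3c1∈{1}] nothing but 1 survives at r3c1. So r3c1=1.
Step 2. [r2c2∈{1,3}] row 2 places 1 nowhere but r2c2 ⇒ r2c2=1.
Step 3. [r1c4∈{3}] r1c4 is down to just 3 ⇒ r1c4=3.
Step 4. [r3c4∈{4}] r3c4 has the single candidate 4, so r3c4=4.
Step 5. [r4c2∈{3}] only 3 remains possible at r4c2 ⇒ r4c2=3.
Step 6. [r2c3∈{4}] r2c3 is down to just 4 ⇒ r2c3=4.
Step 7. [r4c4∈{1}] only 1 remains possible at r4c4 ⇒ r4c4=1.
Step 8. [r2c1∈{3}] only 3 remains possible at r2c1 ⇒ r2c1=3.
Step 9. [r3c2∈{2}] only 2 remains possible at r3c2, so r3c2=2.

Answer: 2 4 1 3 / 3 1 4 2 / 1 2 3 4 / 4 3 2 1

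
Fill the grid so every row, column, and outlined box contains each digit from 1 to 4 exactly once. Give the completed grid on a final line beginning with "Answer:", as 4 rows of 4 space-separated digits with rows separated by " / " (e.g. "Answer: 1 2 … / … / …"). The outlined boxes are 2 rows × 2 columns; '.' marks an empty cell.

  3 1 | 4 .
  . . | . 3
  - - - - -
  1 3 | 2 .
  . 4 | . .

Step 1. [r2c2∈{2}] r2c2 is down to just 2 ⇒ r2c2=2.
Step 2. [r2c3∈{1}] only 1 remains possible at r2c3, so r2c3=1.
Step 3. [r4c1∈{2}] r4c1's peers cover all but 2, so r4c1=2.
Step 4. [r1c4∈{2}] r1c4 has the single candidate 2, so r1c4=2.
Step 5. [r4c4∈{1}] r4c4's peers cover all but 1. So r4c4=1.
Step 6. [r4c3∈{3}] r4c3's peers cover all but 3. So r4c3=3.
Step 7. [r3c4∈{4}] only 4 remains possible at r3c4. So r3c4=4.
Step 8. [r2c1∈{4}] r2c1 has the single candidate 4, so r2c1=4.

Answer: 3 1 4 2 / 4 2 1 3 / 1 3 2 4 / 2 4 3 1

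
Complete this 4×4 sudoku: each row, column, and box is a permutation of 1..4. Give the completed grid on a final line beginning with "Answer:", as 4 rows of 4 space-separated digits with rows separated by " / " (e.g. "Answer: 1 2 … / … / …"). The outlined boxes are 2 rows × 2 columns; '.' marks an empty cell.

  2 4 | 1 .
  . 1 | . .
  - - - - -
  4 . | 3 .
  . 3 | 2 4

Step 1. [r2c1∈{3}] r2c1 has the single candidate 3 ⇒ r2c1=3.
Step 2. [r3c2∈{2}] r3c2 is down to just 2. So r3c2=2.
Step 3. [r4c1∈{1}] r4c1 is down to just 1 ⇒ r4c1=1.
Step 4. [r2c4∈{2}] r2c4's peers cover all but 2, so r2c4=2.
Step 5. [r3c4∈{1}] only 1 remains possible at r3c4 ⇒ r3c4=1.
Step 6. [r2c3∈{4}] r2c3 has the single candidate 4 ⇒ r2c3=4.
Step 7. [r1c4∈{3}] nothing but 3 survives at r1c4, so r1c4=3.

Answer: 2 4 1 3 / 3 1 4 2 / 4 2 3 1 / 1 3 2 4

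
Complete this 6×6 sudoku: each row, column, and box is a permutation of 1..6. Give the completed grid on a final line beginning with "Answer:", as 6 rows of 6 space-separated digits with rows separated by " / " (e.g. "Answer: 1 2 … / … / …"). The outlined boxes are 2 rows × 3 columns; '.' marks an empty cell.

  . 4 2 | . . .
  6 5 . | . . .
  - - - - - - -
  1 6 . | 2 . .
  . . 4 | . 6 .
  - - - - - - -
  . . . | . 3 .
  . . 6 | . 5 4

Step 1. [r6c4∈{1}] only 1 remains possible at r6c4. So r6c4=1.
Step 2. [r1c1∈{3}] only 3 remains possible at r1c1 ⇒ r1c1=3.
Step 3. [r6c1∈{2}] r6c1 is down to just 2, so r6c1=2.
Step 4. [r4c1∈{5}] r4c1 has the single candidate 5. So r4c1=5.
Step 5. [r4c4∈{3}] r4c4 has the single candidate 3 ⇒ r4c4=3.
Step 6. [r2c3∈{1}] only 1 remains possible at r2c3. So r2c3=1.
Step 7. [r5c4∈{6}] r5c4's peers cover all but 6, so r5c4=6.
Step 8. [r2c5∈{2,4}] in col 5, 2 fits only at r2c5 ⇒ r2c5=2.
Step 9. [r1c6∈{1,5,6}] 6 has one home in row 1: r1c6, so r1c6=6.
Step 10. [r4c6∈{1}] r4c6's peers cover all but 1. So r4c6=1.
Step 11. [r6c2∈{3}] r6c2 is down to just 3. So r6c2=3.
Step 12. [r3c3∈{3}] only 3 remains possible at r3c3 ⇒ r3c3=3.
Step 13. [r2c6∈{3}] only 3 remains possible at r2c6 ⇒ r2c6=3.
Step 14. [r4c2∈{2}] r4c2 has the single candidate 2, so r4c2=2.
Step 15. [r1c4∈{5}] nothing but 5 survives at r1c4 ⇒ r1c4=5.
Step 16. [r5c6∈{2}] r5c6 has the single candidate 2. So r5c6=2.
Step 17. [r5c3∈{5}] r5c3 is down to just 5. So r5c3=5.
Step 18. [r1c5∈{1}] nothing but 1 survives at r1c5. So r1c5=1.
Step 19. [r3c5∈{4}] r3c5's peers cover all but 4 ⇒ r3c5=4.
Step 20. [r3c6∈{5}] r3c6's peers cover all but 5, so r3c6=5.
Step 21. [r5c2∈{1}] nothing but 1 survives at r5c2 ⇒ r5c2=1.
Step 22. [r2c4∈{4}] r2c4 is down to just 4. So r2c4=4.
Step 23. [r5c1∈{4}] r5c1 has the single candidate 4, so r5c1=4.

Answer: 3 4 2 5 1 6 / 6 5 1 4 2 3 / 1 6 3 2 4 5 / 5 2 4 3 6 1 / 4 1 5 6 3 2 / 2 3 6 1 5 4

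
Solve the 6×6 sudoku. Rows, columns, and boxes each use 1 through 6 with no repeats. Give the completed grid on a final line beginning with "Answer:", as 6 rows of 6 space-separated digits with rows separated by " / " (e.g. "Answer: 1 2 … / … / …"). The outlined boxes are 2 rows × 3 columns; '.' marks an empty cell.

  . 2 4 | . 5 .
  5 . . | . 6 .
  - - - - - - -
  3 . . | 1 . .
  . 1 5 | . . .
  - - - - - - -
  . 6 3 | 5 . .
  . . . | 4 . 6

Step 1. [r2c6∈{1,2,3,4}] in row 2, 4 fits only at r2c6. So r2c6=4.
Step 2. [r1c6∈{1,3}] 1 has one home in box 2: r1c6. So r1c6=1.
Step 3. [r5c6∈{2}] r5c6's peers cover all but 2, so r5c6=2.
Step 4. [r4c4∈{2,3,6}] col 4 places 6 nowhere but r4c4 ⇒ r4c4=6.
Step 5. [r5c5∈{1}] r5c5's peers cover all but 1 ⇒ r5c5=1.
Step 6. [r3c2∈{4}] r3c2 has the single candidate 4. So r3c2=4.
Step 7. [r4c1∈{2}] r4c1 is down to just 2, so r4c1=2.
Step 8. [r2c2∈{3}] r2c2's peers cover all but 3 ⇒ r2c2=3.
Step 9. [r2c3∈{1}] r2c3 has the single candidate 1. So r2c3=1.
Step 10. [r4c5∈{3,4}] row 4 places 4 nowhere but r4c5, so r4c5=4.
Step 11. [r1c1∈{6}] r1c1's peers cover all but 6, so r1c1=6.
Step 12. [r6c3∈{2}] nothing but 2 survives at r6c3. So r6c3=2.
Step 13. [r2c4∈{2}] r2c4 has the single candidate 2, so r2c4=2.
Step 14. [r4c6∈{3}] r4c6's peers cover all but 3 ⇒ r4c6=3.
Step 15. [r3c5∈{2}] r3c5 has the single candidate 2. So r3c5=2.
Step 16. [r6c5∈{3}] r6c5 has the single candidate 3 ⇒ r6c5=3.
Step 17. [r5c1∈{4}] r5c1's peers cover all but 4 ⇒ r5c1=4.
Step 18. [r3c6∈{5}] r3c6's peers cover all but 5 ⇒ r3c6=5.
Step 19. [r3c3∈{6}] r3c3 has the single candidate 6. So r3c3=6.
Step 20. [r6c1∈{1}] r6c1's peers cover all but 1, so r6c1=1.
Step 21. [r1c4∈{3}] only 3 remains possible at r1c4 ⇒ r1c4=3.
Step 22. [r6c2∈{5}] r6c2's peers cover all but 5, so r6c2=5.

Answer: 6 2 4 3 5 1 / 5 3 1 2 6 4 / 3 4 6 1 2 5 / 2 1 5 6 4 3 / 4 6 3 5 1 2 / 1 5 2 4 3 6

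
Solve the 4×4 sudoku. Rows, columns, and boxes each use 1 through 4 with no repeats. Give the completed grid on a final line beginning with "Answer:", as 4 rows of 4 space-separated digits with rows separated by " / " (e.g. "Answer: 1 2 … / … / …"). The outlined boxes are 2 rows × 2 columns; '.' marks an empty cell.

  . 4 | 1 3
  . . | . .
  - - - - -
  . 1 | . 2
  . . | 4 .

Step 1. [r1c1∈{2}] nothing but 2 survives at r1c1 ⇒ r1c1=2.
Step 2. [r4c1∈{3}] r4c1 is down to just 3. So r4c1=3.
Step 3. [r2c1∈{1}] r2c1 has the single candidate 1, so r2c1=1.
Step 4. [r2c3∈{2}] only 2 remains possible at r2c3 ⇒ r2c3=2.
Step 5. [r3c1∈{4}] r3c1's peers cover all but 4 ⇒ r3c1=4.
Step 6. [r2c4∈{4}] nothing but 4 survives at r2c4 ⇒ r2c4=4.
Step 7. [r3c3∈{3}] r3c3's peers cover all but 3. So r3c3=3.
Step 8. [r4c4∈{1}] r4c4's peers cover all but 1 ⇒ r4c4=1.
Step 9. [r4c2∈{2}] r4c2's peers cover all but 2 ⇒ r4c2=2.
Step 10. [r2c2∈{3}] only 3 remains possible at r2c2. So r2c2=3.

Answer: 2 4 1 3 / 1 3 2 4 / 4 1 3 2 / 3 2 4 1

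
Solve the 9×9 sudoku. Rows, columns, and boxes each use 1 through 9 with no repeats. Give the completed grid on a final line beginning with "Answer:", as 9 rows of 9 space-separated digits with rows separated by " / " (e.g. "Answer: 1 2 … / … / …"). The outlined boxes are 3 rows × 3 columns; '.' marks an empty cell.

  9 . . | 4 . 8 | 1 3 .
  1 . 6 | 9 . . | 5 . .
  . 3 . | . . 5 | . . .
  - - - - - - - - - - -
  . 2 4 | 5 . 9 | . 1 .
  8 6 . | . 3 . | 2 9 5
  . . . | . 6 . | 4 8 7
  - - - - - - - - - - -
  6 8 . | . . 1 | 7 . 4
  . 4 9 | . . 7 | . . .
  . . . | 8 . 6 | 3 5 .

Step 1. [r7c8∈{2}] r7c8's peers cover all but 2 ⇒ r7c8=2.
Step 2. [r2c2∈{7}] r2c2 has the single candidate 7. So r2c2=7.
Step 3. [r2c5∈{2}] nothing but 2 survives at r2c5, so r2c5=2.
Step 4. [r1c9∈{2,6}] r1c9 is the only open cell in row 1 admitting 6, so r1c9=6.
Step 5. [r1c3∈{2,5}] across row 1, 2 lands solely at r1c3. So r1c3=2.
Step 6. [r1c5∈{7}] r1c5's peers cover all but 7. So r1c5=7.
Step 7. [r8c4∈{2,3}] 2 has one home in box 8: r8c4. So r8c4=2.
Step 8. [r8c1∈{3,5}] r8c1 is the only open cell in row 8 admitting 3 ⇒ r8c1=3.
Step 9. [r6c4∈{1}] r6c4 has the single candidate 1, so r6c4=1.
Step 10. [r9c9∈{1,9}] 9 has one home in box 9: r9c9. So r9c9=9.
Step 11. [r2c9∈{8}] nothing but 8 survives at r2c9. So r2c9=8.
Step 12. [r4c1∈{7}] r4c1 has the single candidate 7 ⇒ r4c1=7.
Step 13. [r7c3∈{5}] only 5 remains possible at r7c3, so r7c3=5.
Step 14. [r1c2∈{5}] r1c2 has the single candidate 5 ⇒ r1c2=5.
Step 15. [r2c8∈{4}] r2c8 is down to just 4. So r2c8=4.
Step 16. [r5c3∈{1}] only 1 remains possible at r5c3 ⇒ r5c3=1.
Step 17. [r8c8∈{6}] nothing but 6 survives at r8c8. So r8c8=6.
Step 18. [r8c9∈{1}] nothing but 1 survives at r8c9, so r8c9=1.
Step 19. [r6c6∈{2}] only 2 remains possible at r6c6 ⇒ r6c6=2.
Step 20. [r4c7∈{6}] r4c7 has the single candidate 6, so r4c7=6.
Step 21. [r3c1∈{4}] only 4 remains possible at r3c1 ⇒ r3c1=4.
Step 22. [r3c3∈{8}] only 8 remains possible at r3c3 ⇒ r3c3=8.
Step 23. [r8c7∈{8}] r8c7 is down to just 8 ⇒ r8c7=8.
Step 24. [r5c4∈{7}] r5c4's peers cover all but 7. So r5c4=7.
Step 25. [r9c2∈{1}] r9c2 is down to just 1. So r9c2=1.
Step 26. [r7c4∈{3}] r7c4 has the single candidate 3. So r7c4=3.
Step 27. [r3c4∈{6}] r3c4 is down to just 6, so r3c4=6.
Step 28. [r9c3∈{7}] r9c3's peers cover all but 7. So r9c3=7.
Step 29. [r4c9∈{3}] r4c9 is down to just 3 ⇒ r4c9=3.
Step 30. [r3c5∈{1}] nothing but 1 survives at r3c5 ⇒ r3c5=1.
Step 31. [r9c5∈{4}] nothing but 4 survives at r9c5, so r9c5=4.
Step 32. [r5c6∈{4}] only 4 remains possible at r5c6 ⇒ r5c6=4.
Step 33. [r3c8∈{7}] r3c8 is down to just 7, so r3c8=7.
Step 34. [r6c3∈{3}] r6c3 is down to just 3. So r6c3=3.
Step 35. [r9c1∈{2}] only 2 remains possible at r9c1 ⇒ r9c1=2.
Step 36. [r6c2∈{9}] r6c2 has the single candidate 9. So r6c2=9.
Step 37. [r6c1∈{5}] r6c1 has the single candidate 5, so r6c1=5.
Step 38. [r3c7∈{9}] nothing but 9 survives at r3c7 ⇒ r3c7=9.
Step 39. [r2c6∈{3}] r2c6 has the single candidate 3, so r2c6=3.
Step 40. [r7c5∈{9}] r7c5 is down to just 9, so r7c5=9.
Step 41. [r3c9∈{2}] nothing but 2 survives at r3c9. So r3c9=2.
Step 42. [r4c5∈{8}] r4c5's peers cover all but 8 ⇒ r4c5=8.
Step 43. [r8c5∈{5}] r8c5 has the single candidate 5. So r8c5=5.

Answer: 9 5 2 4 7 8 1 3 6 / 1 7 6 9 2 3 5 4 8 / 4 3 8 6 1 5 9 7 2 / 7 2 4 5 8 9 6 1 3 / 8 6 1 7 3 4 2 9 5 / 5 9 3 1 6 2 4 8 7 / 6 8 5 3 9 1 7 2 4 / 3 4 9 2 5 7 8 6 1 / 2 1 7 8 4 6 3 5 9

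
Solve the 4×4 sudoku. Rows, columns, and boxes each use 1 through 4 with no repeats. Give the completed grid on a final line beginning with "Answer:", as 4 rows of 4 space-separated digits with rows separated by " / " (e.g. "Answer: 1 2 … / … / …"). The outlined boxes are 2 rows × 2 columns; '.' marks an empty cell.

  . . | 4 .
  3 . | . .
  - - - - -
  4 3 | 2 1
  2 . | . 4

Step 1. [r1c1∈{1}] nothing but 1 survives at r1c1, so r1c1=1.
Step 2. [r2c4∈{2}] r2c4's peers cover all but 2, so r2c4=2.
Step 3. [r1c4∈{3}] only 3 remains possible at r1c4. So r1c4=3.
Step 4. [r4c2∈{1}] r4c2 is down to just 1, so r4c2=1.
Step 5. [r2c2∈{4}] r2c2's peers cover all but 4, so r2c2=4.
Step 6. [r4c3∈{3}] r4c3 has the single candidate 3, so r4c3=3.
Step 7. [r1c2∈{2}] nothing but 2 survives at r1c2, so r1c2=2.
Step 8. [r2c3∈{1}] only 1 remains possible at r2c3 ⇒ r2c3=1.

Answer: 1 2 4 3 / 3 4 1 2 / 4 3 2 1 / 2 1 3 4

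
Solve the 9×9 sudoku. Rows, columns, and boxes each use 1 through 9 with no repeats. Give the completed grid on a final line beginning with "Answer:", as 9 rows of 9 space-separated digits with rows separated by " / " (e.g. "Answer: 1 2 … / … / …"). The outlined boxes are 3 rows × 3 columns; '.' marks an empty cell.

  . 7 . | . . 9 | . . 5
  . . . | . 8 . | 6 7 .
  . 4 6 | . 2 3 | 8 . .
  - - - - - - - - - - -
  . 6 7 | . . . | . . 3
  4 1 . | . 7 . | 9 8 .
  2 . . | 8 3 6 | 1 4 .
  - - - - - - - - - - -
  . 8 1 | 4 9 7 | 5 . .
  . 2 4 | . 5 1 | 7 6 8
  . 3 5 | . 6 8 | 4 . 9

Step 1. [r4c7∈{2}] r4c7 is down to just 2 ⇒ r4c7=2.
Step 2. [r3c9∈{1}] r3c9 has the single candidate 1. So r3c9=1.
Step 3. [r8c1∈{9}] r8c1 has the single candidate 9. So r8c1=9.
Step 4. [r3c1∈{5}] only 5 remains possible at r3c1. So r3c1=5.
Step 5. [r7c9∈{2}] only 2 remains possible at r7c9 ⇒ r7c9=2.
Step 6. [r1c7∈{3}] nothing but 3 survives at r1c7, so r1c7=3.
Step 7. [r1c5∈{1,4}] row 1 places 4 nowhere but r1c5, so r1c5=4.
Step 8. [r2c3∈{2,3,9}] across row 2, 2 lands solely at r2c3, so r2c3=2.
Step 9. [r2c6∈{5}] nothing but 5 survives at r2c6. So r2c6=5.
Step 10. [r2c4∈{1}] nothing but 1 survives at r2c4, so r2c4=1.
Step 11. [r5c4∈{2,5}] across row 5, 5 lands solely at r5c4. So r5c4=5.
Step 12. [r4c1∈{8}] nothing but 8 survives at r4c1. So r4c1=8.
Step 13. [r6c2∈{5,9}] 5 has one home in row 6: r6c2 ⇒ r6c2=5.
Step 14. [r2c1∈{3}] r2c1 has the single candidate 3 ⇒ r2c1=3.
Step 15. [r5c6∈{2}] only 2 remains possible at r5c6. So r5c6=2.
Step 16. [r2c2∈{9}] r2c2 has the single candidate 9 ⇒ r2c2=9.
Step 17. [r2c9∈{4}] r2c9 is down to just 4, so r2c9=4.
Step 18. [r3c8∈{9}] nothing but 9 survives at r3c8 ⇒ r3c8=9.
Step 19. [r1c4∈{6}] nothing but 6 survives at r1c4 ⇒ r1c4=6.
Step 20. [r3c4∈{7}] nothing but 7 survives at r3c4. So r3c4=7.
Step 21. [r9c4∈{2}] r9c4's peers cover all but 2 ⇒ r9c4=2.
Step 22. [r4c5∈{1}] r4c5 has the single candidate 1. So r4c5=1.
Step 23. [r6c3∈{9}] nothing but 9 survives at r6c3, so r6c3=9.
Step 24. [r4c6∈{4}] nothing but 4 survives at r4c6 ⇒ r4c6=4.
Step 25. [r6c9∈{7}] only 7 remains possible at r6c9. So r6c9=7.
Step 26. [r7c1∈{6}] r7c1 has the single candidate 6. So r7c1=6.
Step 27. [r1c8∈{2}] r1c8's peers cover all but 2 ⇒ r1c8=2.
Step 28. [r4c8∈{5}] r4c8's peers cover all but 5. So r4c8=5.
Step 29. [r1c1∈{1}] only 1 remains possible at r1c1. So r1c1=1.
Step 30. [r5c9∈{6}] nothing but 6 survives at r5c9 ⇒ r5c9=6.
Step 31. [r7c8∈{3}] r7c8's peers cover all but 3, so r7c8=3.
Step 32. [r5c3∈{3}] only 3 remains possible at r5c3. So r5c3=3.
Step 33. [r9c1∈{7}] only 7 remains possible at r9c1 ⇒ r9c1=7.
Step 34. [r8c4∈{3}] r8c4 is down to just 3 ⇒ r8c4=3.
Step 35. [r1c3∈{8}] nothing but 8 survives at r1c3 ⇒ r1c3=8.
Step 36. [r4c4∈{9}] r4c4 has the single candidate 9, so r4c4=9.
Step 37. [r9c8∈{1}] r9c8 is down to just 1, so r9c8=1.

Answer: 1 7 8 6 4 9 3 2 5 / 3 9 2 1 8 5 6 7 4 / 5 4 6 7 2 3 8 9 1 / 8 6 7 9 1 4 2 5 3 / 4 1 3 5 7 2 9 8 6 / 2 5 9 8 3 6 1 4 7 / 6 8 1 4 9 7 5 3 2 / 9 2 4 3 5 1 7 6 8 / 7 3 5 2 6 8 4 1 9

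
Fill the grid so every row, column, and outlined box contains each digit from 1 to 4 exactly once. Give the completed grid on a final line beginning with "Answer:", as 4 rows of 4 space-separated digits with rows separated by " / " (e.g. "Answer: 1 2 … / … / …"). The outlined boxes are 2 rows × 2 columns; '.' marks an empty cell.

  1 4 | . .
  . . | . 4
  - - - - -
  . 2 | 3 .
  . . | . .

Step 1. [r4c2∈{1,3}] in col 2, 1 fits only at r4c2. So r4c2=1.
Step 2. [r1c3∈{2}] nothing but 2 survives at r1c3, so r1c3=2.
Step 3. [r4c1∈{3,4}] r4c1 is the only open cell in row 4 admitting 3. So r4c1=3.
Step 4. [r4c3∈{4}] nothing but 4 survives at r4c3, so r4c3=4.
Step 5. [r1c4∈{3}] r1c4's peers cover all but 3 ⇒ r1c4=3.
Step 6. [r4c4∈{2}] only 2 remains possible at r4c4, so r4c4=2.
Step 7. [r2c3∈{1}] r2c3's peers cover all but 1. So r2c3=1.
Step 8. [r3c1∈{4}] r3c1 is down to just 4, so r3c1=4.
Step 9. [r3c4∈{1}] only 1 remains possible at r3c4, so r3c4=1.
Step 10. [r2c2∈{3}] only 3 remains possible at r2c2, so r2c2=3.
Step 11. [r2c1∈{2}] only 2 remains possible at r2c1, so r2c1=2.

Answer: 1 4 2 3 / 2 3 1 4 / 4 2 3 1 / 3 1 4 2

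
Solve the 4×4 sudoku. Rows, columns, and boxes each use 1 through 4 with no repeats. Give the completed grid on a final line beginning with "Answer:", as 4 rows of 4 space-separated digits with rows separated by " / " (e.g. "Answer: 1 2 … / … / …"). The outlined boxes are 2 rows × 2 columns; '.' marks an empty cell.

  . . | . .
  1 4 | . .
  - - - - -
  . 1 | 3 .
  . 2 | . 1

Step 1. [r4c3∈{4}] only 4 remains possible at r4c3. So r4c3=4.
Step 2. [r1c1∈{2,3}] in col 1, 2 fits only at r1c1 ⇒ r1c1=2.
Step 3. [r2c4∈{2,3}] 3 has one home in row 2: r2c4, so r2c4=3.
Step 4. [r3c1∈{4}] r3c1 is down to just 4. So r3c1=4.
Step 5. [r1c3∈{1}] r1c3 has the single candidate 1. So r1c3=1.
Step 6. [r4c1∈{3}] only 3 remains possible at r4c1. So r4c1=3.
Step 7. [r1c2∈{3}] r1c2's peers cover all but 3. So r1c2=3.
Step 8. [r2c3∈{2}] r2c3 is down to just 2. So r2c3=2.
Step 9. [r1c4∈{4}] only 4 remains possible at r1c4, so r1c4=4.
Step 10. [r3c4∈{2}] nothing but 2 survives at r3c4. So r3c4=2.

Answer: 2 3 1 4 / 1 4 2 3 / 4 1 3 2 / 3 2 4 1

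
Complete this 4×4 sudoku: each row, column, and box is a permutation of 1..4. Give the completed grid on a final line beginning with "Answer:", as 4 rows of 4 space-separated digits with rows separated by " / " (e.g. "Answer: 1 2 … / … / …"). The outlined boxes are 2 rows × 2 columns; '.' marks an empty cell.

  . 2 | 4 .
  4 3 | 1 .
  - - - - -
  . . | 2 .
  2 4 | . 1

Step 1. [r3c1∈{1,3}] col 1 places 3 nowhere but r3c1. So r3c1=3.
Step 2. [r2c4∈{2}] nothing but 2 survives at r2c4, so r2c4=2.
Step 3. [r3c2∈{1}] only 1 remains possible at r3c2. So r3c2=1.
Step 4. [r1c1∈{1}] nothing but 1 survives at r1c1 ⇒ r1c1=1.
Step 5. [r3c4∈{4}] r3c4 is down to just 4. So r3c4=4.
Step 6. [r1c4∈{3}] only 3 remains possible at r1c4, so r1c4=3.
Step 7. [r4c3∈{3}] r4c3's peers cover all but 3. So r4c3=3.

Answer: 1 2 4 3 / 4 3 1 2 / 3 1 2 4 / 2 4 3 1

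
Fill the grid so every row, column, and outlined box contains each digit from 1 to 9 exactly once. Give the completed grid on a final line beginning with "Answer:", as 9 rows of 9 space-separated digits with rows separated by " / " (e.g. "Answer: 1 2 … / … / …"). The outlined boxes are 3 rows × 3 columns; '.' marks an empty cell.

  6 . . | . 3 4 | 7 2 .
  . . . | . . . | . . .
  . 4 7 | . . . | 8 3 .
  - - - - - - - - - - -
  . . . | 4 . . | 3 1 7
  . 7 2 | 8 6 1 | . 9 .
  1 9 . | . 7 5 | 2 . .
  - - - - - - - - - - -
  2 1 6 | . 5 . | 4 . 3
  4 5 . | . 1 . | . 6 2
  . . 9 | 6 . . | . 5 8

Step 1. [r8c3∈{3,8}] in box 7, 8 fits only at r8c3, so r8c3=8.
Step 2. [r2c7∈{1,5,6,9}] 6 has one home in col 7: r2c7, so r2c7=6.
Step 3. [r2c5∈{2,8,9}] r2c5 is the only open cell in col 5 admitting 8, so r2c5=8.
Step 4. [r5c9∈{4,5}] in row 5, 4 fits only at r5c9 ⇒ r5c9=4.
Step 5. [r4c3∈{5}] only 5 remains possible at r4c3, so r4c3=5.
Step 6. [r9c2∈{3}] r9c2 is down to just 3 ⇒ r9c2=3.
Step 7. [r8c6∈{3,7,9}] r8c6 is the only open cell in col 6 admitting 3 ⇒ r8c6=3.
Step 8. [r8c4∈{7,9}] 7 has one home in row 8: r8c4. So r8c4=7.
Step 9. [r7c4∈{9}] nothing but 9 survives at r7c4 ⇒ r7c4=9.
Step 10. [r9c6∈{2}] r9c6 has the single candidate 2. So r9c6=2.
Step 11. [r1c9∈{1,5,9}] 9 has one home in row 1: r1c9, so r1c9=9.
Step 12. [r4c6∈{9}] r4c6 is down to just 9. So r4c6=9.
Step 13. [r1c4∈{1,5}] row 1 places 5 nowhere but r1c4. So r1c4=5.
Step 14. [r2c1∈{3,5,9}] row 2 places 9 nowhere but r2c1. So r2c1=9.
Step 15. [r2c9∈{1,5}] r2c9 is the only open cell in row 2 admitting 5 ⇒ r2c9=5.
Step 16. [r2c3∈{1,3}] r2c3 is the only open cell in row 2 admitting 3. So r2c3=3.
Step 17. [r2c4∈{1,2}] in row 2, 1 fits only at r2c4, so r2c4=1.
Step 18. [r3c5∈{2,9}] row 3 places 9 nowhere but r3c5 ⇒ r3c5=9.
Step 19. [r4c1∈{8}] r4c1 has the single candidate 8. So r4c1=8.
Step 20. [r2c8∈{4}] r2c8's peers cover all but 4. So r2c8=4.
Step 21. [r4c5∈{2}] r4c5 is down to just 2, so r4c5=2.
Step 22. [r7c8∈{7}] r7c8 has the single candidate 7. So r7c8=7.
Step 23. [r4c2∈{6}] r4c2 has the single candidate 6, so r4c2=6.
Step 24. [r8c7∈{9}] r8c7 is down to just 9 ⇒ r8c7=9.
Step 25. [r1c3∈{1}] r1c3's peers cover all but 1 ⇒ r1c3=1.
Step 26. [r7c6∈{8}] nothing but 8 survives at r7c6 ⇒ r7c6=8.
Step 27. [r5c7∈{5}] only 5 remains possible at r5c7 ⇒ r5c7=5.
Step 28. [r9c5∈{4}] r9c5 has the single candidate 4, so r9c5=4.
Step 29. [r6c9∈{6}] r6c9 has the single candidate 6. So r6c9=6.
Step 30. [r3c4∈{2}] only 2 remains possible at r3c4, so r3c4=2.
Step 31. [r9c1∈{7}] only 7 remains possible at r9c1. So r9c1=7.
Step 32. [r2c6∈{7}] r2c6 is down to just 7. So r2c6=7.
Step 33. [r6c4∈{3}] only 3 remains possible at r6c4 ⇒ r6c4=3.
Step 34. [r9c7∈{1}] r9c7 has the single candidate 1. So r9c7=1.
Step 35. [r2c2∈{2}] r2c2 is down to just 2. So r2c2=2.
Step 36. [r5c1∈{3}] r5c1 has the single candidate 3 ⇒ r5c1=3.
Step 37. [r3c1∈{5}] r3c1's peers cover all but 5, so r3c1=5.
Step 38. [r3c6∈{6}] r3c6's peers cover all but 6, so r3c6=6.
Step 39. [r1c2∈{8}] r1c2's peers cover all but 8 ⇒ r1c2=8.
Step 40. [r6c3∈{4}] nothing but 4 survives at r6c3 ⇒ r6c3=4.
Step 41. [r6c8∈{8}] r6c8 is down to just 8, so r6c8=8.
Step 42. [r3c9∈{1}] r3c9 is down to just 1. So r3c9=1.

Answer: 6 8 1 5 3 4 7 2 9 / 9 2 3 1 8 7 6 4 5 / 5 4 7 2 9 6 8 3 1 / 8 6 5 4 2 9 3 1 7 / 3 7 2 8 6 1 5 9 4 / 1 9 4 3 7 5 2 8 6 / 2 1 6 9 5 8 4 7 3 / 4 5 8 7 1 3 9 6 2 / 7 3 9 6 4 2 1 5 8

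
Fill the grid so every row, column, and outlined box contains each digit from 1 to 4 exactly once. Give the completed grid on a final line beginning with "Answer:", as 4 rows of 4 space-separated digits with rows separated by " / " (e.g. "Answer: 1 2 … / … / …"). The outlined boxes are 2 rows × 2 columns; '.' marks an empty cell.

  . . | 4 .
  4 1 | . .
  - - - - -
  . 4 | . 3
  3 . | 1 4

Step 1. [r1c1∈{2}] nothing but 2 survives at r1c1. So r1c1=2.
Step 2. [r3c3∈{2}] only 2 remains possible at r3c3 ⇒ r3c3=2.
Step 3. [r2c3∈{3}] only 3 remains possible at r2c3 ⇒ r2c3=3.
Step 4. [r3c1∈{1}] r3c1 has the single candidate 1 ⇒ r3c1=1.
Step 5. [r1c4∈{1}] r1c4 has the single candidate 1, so r1c4=1.
Step 6. [r2c4∈{2}] r2c4 is down to just 2 ⇒ r2c4=2.
Step 7. [r1c2∈{3}] r1c2 is down to just 3, so r1c2=3.
Step 8. [r4c2∈{2}] r4c2's peers cover all but 2. So r4c2=2.

Answer: 2 3 4 1 / 4 1 3 2 / 1 4 2 3 / 3 2 1 4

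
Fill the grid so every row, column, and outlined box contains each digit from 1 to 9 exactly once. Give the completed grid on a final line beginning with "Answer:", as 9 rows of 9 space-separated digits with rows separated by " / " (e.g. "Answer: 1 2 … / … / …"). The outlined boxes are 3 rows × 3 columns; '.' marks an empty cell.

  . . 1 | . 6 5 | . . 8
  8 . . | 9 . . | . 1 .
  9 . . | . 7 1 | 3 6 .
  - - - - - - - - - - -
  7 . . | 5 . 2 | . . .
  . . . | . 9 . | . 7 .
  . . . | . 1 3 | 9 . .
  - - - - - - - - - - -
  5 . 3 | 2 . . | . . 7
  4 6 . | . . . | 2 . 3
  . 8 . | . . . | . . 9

Step 1. [r2c6∈{4}] r2c6's peers cover all but 4, so r2c6=4.
Step 2. [r2c3∈{2,5,6,7}] across row 2, 6 lands solely at r2c3, so r2c3=6.
Step 3. [r6c4∈{4,6,7,8}] in row 6, 7 fits only at r6c4. So r6c4=7.
Step 4. [r1c4∈{3}] only 3 remains possible at r1c4 ⇒ r1c4=3.
Step 5. [r1c1∈{2}] r1c1's peers cover all but 2, so r1c1=2.
Step 6. [r6c8∈{2,4,5,8}] r6c8 is the only open cell in col 8 admitting 2. So r6c8=2.
Step 7. [r5c2∈{1,2,3,4,5}] 2 has one home in col 2: r5c2. So r5c2=2.
Step 8. [r9c1∈{1}] only 1 remains possible at r9c1 ⇒ r9c1=1.
Step 9. [r4c2∈{1,3,4,9}] col 2 places 1 nowhere but r4c2, so r4c2=1.
Step 10. [r7c7∈{1,4,6,8}] 1 has one home in row 7: r7c7, so r7c7=1.
Step 11. [r9c7∈{4,5,6}] r9c7 is the only open cell in box 9 admitting 6. So r9c7=6.
Step 12. [r5c4∈{4,6,8}] in col 4, 6 fits only at r5c4, so r5c4=6.
Step 13. [r4c5∈{4,8}] in box 5, 4 fits only at r4c5 ⇒ r4c5=4.
Step 14. [r7c5∈{8}] r7c5 is down to just 8. So r7c5=8.
Step 15. [r6c3∈{4,5,8}] 8 has one home in row 6: r6c3, so r6c3=8.
Step 16. [r3c9∈{2,4,5}] in row 3, 2 fits only at r3c9, so r3c9=2.
Step 17. [r2c9∈{5}] nothing but 5 survives at r2c9 ⇒ r2c9=5.
Step 18. [r6c2∈{4,5}] 5 has one home in row 6: r6c2. So r6c2=5.
Step 19. [r6c9∈{4,6}] row 6 places 4 nowhere but r6c9 ⇒ r6c9=4.
Step 20. [r1c7∈{4,7}] r1c7 is the only open cell in col 7 admitting 4. So r1c7=4.
Step 21. [r8c5∈{5}] r8c5 is down to just 5 ⇒ r8c5=5.
Step 22. [r9c6∈{7}] nothing but 7 survives at r9c6. So r9c6=7.
Step 23. [r4c7∈{8}] r4c7's peers cover all but 8. So r4c7=8.
Step 24. [r7c2∈{9}] r7c2 has the single candidate 9 ⇒ r7c2=9.
Step 25. [r2c7∈{7}] r2c7's peers cover all but 7, so r2c7=7.
Step 26. [r3c3∈{4,5}] in row 3, 5 fits only at r3c3. So r3c3=5.
Step 27. [r9c4∈{4}] r9c4's peers cover all but 4 ⇒ r9c4=4.
Step 28. [r3c2∈{4}] r3c2's peers cover all but 4 ⇒ r3c2=4.
Step 29. [r6c1∈{6}] r6c1 is down to just 6. So r6c1=6.
Step 30. [r5c3∈{4}] r5c3's peers cover all but 4, so r5c3=4.
Step 31. [r9c8∈{5}] only 5 remains possible at r9c8 ⇒ r9c8=5.
Step 32. [r1c8∈{9}] nothing but 9 survives at r1c8. So r1c8=9.
Step 33. [r1c2∈{7}] r1c2 has the single candidate 7. So r1c2=7.
Step 34. [r5c7∈{5}] r5c7's peers cover all but 5, so r5c7=5.
Step 35. [r4c9∈{6}] r4c9 has the single candidate 6 ⇒ r4c9=6.
Step 36. [r7c8∈{4}] r7c8 is down to just 4, so r7c8=4.
Step 37. [r8c3∈{7}] only 7 remains possible at r8c3. So r8c3=7.
Step 38. [r3c4∈{8}] r3c4's peers cover all but 8, so r3c4=8.
Step 39. [r8c4∈{1}] nothing but 1 survives at r8c4 ⇒ r8c4=1.
Step 40. [r4c3∈{9}] r4c3's peers cover all but 9 ⇒ r4c3=9.
Step 41. [r8c6∈{9}] r8c6 has the single candidate 9. So r8c6=9.
Step 42. [r5c1∈{3}] r5c1 is down to just 3 ⇒ r5c1=3.
Step 43. [r4c8∈{3}] r4c8 has the single candidate 3, so r4c8=3.
Step 44. [r2c2∈{3}] r2c2's peers cover all but 3, so r2c2=3.
Step 45. [r9c3∈{2}] r9c3 has the single candidate 2, so r9c3=2.
Step 46. [r2c5∈{2}] nothing but 2 survives at r2c5, so r2c5=2.
Step 47. [r8c8∈{8}] r8c8 is down to just 8 ⇒ r8c8=8.
Step 48. [r7c6∈{6}] only 6 remains possible at r7c6, so r7c6=6.
Step 49. [r5c6∈{8}] only 8 remains possible at r5c6. So r5c6=8.
Step 50. [r5c9∈{1}] only 1 remains possible at r5c9, so r5c9=1.
Step 51. [r9c5∈{3}] r9c5 has the single candidate 3. So r9c5=3.

Answer: 2 7 1 3 6 5 4 9 8 / 8 3 6 9 2 4 7 1 5 / 9 4 5 8 7 1 3 6 2 / 7 1 9 5 4 2 8 3 6 / 3 2 4 6 9 8 5 7 1 / 6 5 8 7 1 3 9 2 4 / 5 9 3 2 8 6 1 4 7 / 4 6 7 1 5 9 2 8 3 / 1 8 2 4 3 7 6 5 9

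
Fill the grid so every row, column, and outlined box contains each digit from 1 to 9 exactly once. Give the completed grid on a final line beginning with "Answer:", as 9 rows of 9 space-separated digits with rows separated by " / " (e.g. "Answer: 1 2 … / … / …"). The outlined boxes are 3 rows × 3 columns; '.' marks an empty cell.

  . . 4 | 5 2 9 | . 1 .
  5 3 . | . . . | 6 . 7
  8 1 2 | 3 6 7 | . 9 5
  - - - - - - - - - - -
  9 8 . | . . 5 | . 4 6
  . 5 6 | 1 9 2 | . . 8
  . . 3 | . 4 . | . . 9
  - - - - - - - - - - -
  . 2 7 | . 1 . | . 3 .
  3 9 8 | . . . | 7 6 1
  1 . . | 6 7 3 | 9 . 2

Step 1. [r6c2∈{7}] r6c2 is down to just 7 ⇒ r6c2=7.
Step 2. [r4c7∈{1,2,3}] r4c7 is the only open cell in row 4 admitting 2 ⇒ r4c7=2.
Step 3. [r8c6∈{4}] r8c6 is down to just 4, so r8c6=4.
Step 4. [r7c7∈{4,5,8}] row 7 places 5 nowhere but r7c7. So r7c7=5.
Step 5. [r2c5∈{8}] only 8 remains possible at r2c5, so r2c5=8.
Step 6. [r6c4∈{8}] nothing but 8 survives at r6c4, so r6c4=8.
Step 7. [r7c1∈{4,6}] r7c1 is the only open cell in row 7 admitting 6 ⇒ r7c1=6.
Step 8. [r1c9∈{3}] r1c9's peers cover all but 3 ⇒ r1c9=3.
Step 9. [r5c8∈{7}] only 7 remains possible at r5c8 ⇒ r5c8=7.
Step 10. [r7c4∈{9}] only 9 remains possible at r7c4 ⇒ r7c4=9.
Step 11. [r2c6∈{1}] only 1 remains possible at r2c6 ⇒ r2c6=1.
Step 12. [r2c3∈{9}] only 9 remains possible at r2c3 ⇒ r2c3=9.
Step 13. [r4c4∈{7}] r4c4 has the single candidate 7. So r4c4=7.
Step 14. [r6c7∈{1}] r6c7 is down to just 1 ⇒ r6c7=1.
Step 15. [r1c2∈{6}] r1c2 has the single candidate 6. So r1c2=6.
Step 16. [r7c9∈{4}] nothing but 4 survives at r7c9, so r7c9=4.
Step 17. [r7c6∈{8}] r7c6's peers cover all but 8, so r7c6=8.
Step 18. [r1c1∈{7}] r1c1 is down to just 7. So r1c1=7.
Step 19. [r9c3∈{5}] only 5 remains possible at r9c3 ⇒ r9c3=5.
Step 20. [r9c2∈{4}] r9c2 has the single candidate 4, so r9c2=4.
Step 21. [r5c1∈{4}] only 4 remains possible at r5c1 ⇒ r5c1=4.
Step 22. [r8c5∈{5}] only 5 remains possible at r8c5, so r8c5=5.
Step 23. [r6c8∈{5}] nothing but 5 survives at r6c8 ⇒ r6c8=5.
Step 24. [r2c8∈{2}] nothing but 2 survives at r2c8. So r2c8=2.
Step 25. [r1c7∈{8}] nothing but 8 survives at r1c7. So r1c7=8.
Step 26. [r8c4∈{2}] r8c4's peers cover all but 2, so r8c4=2.
Step 27. [r5c7∈{3}] nothing but 3 survives at r5c7. So r5c7=3.
Step 28. [r4c5∈{3}] r4c5 is down to just 3, so r4c5=3.
Step 29. [r2c4∈{4}] only 4 remains possible at r2c4, so r2c4=4.
Step 30. [r3c7∈{4}] r3c7 is down to just 4 ⇒ r3c7=4.
Step 31. [r4c3∈{1}] nothing but 1 survives at r4c3 ⇒ r4c3=1.
Step 32. [r9c8∈{8}] r9c8 is down to just 8, so r9c8=8.
Step 33. [r6c6∈{6}] r6c6's peers cover all but 6 ⇒ r6c6=6.
Step 34. [r6c1∈{2}] nothing but 2 survives at r6c1 ⇒ r6c1=2.

Answer: 7 6 4 5 2 9 8 1 3 / 5 3 9 4 8 1 6 2 7 / 8 1 2 3 6 7 4 9 5 / 9 8 1 7 3 5 2 4 6 / 4 5 6 1 9 2 3 7 8 / 2 7 3 8 4 6 1 5 9 / 6 2 7 9 1 8 5 3 4 / 3 9 8 2 5 4 7 6 1 / 1 4 5 6 7 3 9 8 2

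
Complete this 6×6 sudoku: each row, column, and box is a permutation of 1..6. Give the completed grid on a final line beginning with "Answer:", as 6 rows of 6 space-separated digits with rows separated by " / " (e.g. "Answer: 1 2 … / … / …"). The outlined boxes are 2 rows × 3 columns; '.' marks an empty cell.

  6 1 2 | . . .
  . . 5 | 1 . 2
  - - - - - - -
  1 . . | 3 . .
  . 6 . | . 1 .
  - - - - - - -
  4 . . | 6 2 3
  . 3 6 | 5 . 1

Step 1. [r1c4∈{4}] r1c4 is down to just 4 ⇒ r1c4=4.
Step 2. [r3c3∈{4}] only 4 remains possible at r3c3, so r3c3=4.
Step 3. [r4c1∈{2,3,5}] col 1 places 5 nowhere but r4c1 ⇒ r4c1=5.
Step 4. [r3c6∈{5,6}] r3c6 is the only open cell in col 6 admitting 6 ⇒ r3c6=6.
Step 5. [r1c5∈{3,5}] 3 has one home in row 1: r1c5 ⇒ r1c5=3.
Step 6. [r3c2∈{2}] r3c2 has the single candidate 2. So r3c2=2.
Step 7. [r4c4∈{2}] r4c4 is down to just 2, so r4c4=2.
Step 8. [r2c5∈{6}] only 6 remains possible at r2c5. So r2c5=6.
Step 9. [r2c2∈{4}] only 4 remains possible at r2c2. So r2c2=4.
Step 10. [r6c5∈{4}] nothing but 4 survives at r6c5, so r6c5=4.
Step 11. [r3c5∈{5}] nothing but 5 survives at r3c5. So r3c5=5.
Step 12. [r2c1∈{3}] only 3 remains possible at r2c1 ⇒ r2c1=3.
Step 13. [r1c6∈{5}] nothing but 5 survives at r1c6 ⇒ r1c6=5.
Step 14. [r5c2∈{5}] nothing but 5 survives at r5c2 ⇒ r5c2=5.
Step 15. [r4c6∈{4}] nothing but 4 survives at r4c6. So r4c6=4.
Step 16. [r6c1∈{2}] r6c1 is down to just 2, so r6c1=2.
Step 17. [r4c3∈{3}] r4c3's peers cover all but 3, so r4c3=3.
Step 18. [r5c3∈{1}] only 1 remains possible at r5c3, so r5c3=1.

Answer: 6 1 2 4 3 5 / 3 4 5 1 6 2 / 1 2 4 3 5 6 / 5 6 3 2 1 4 / 4 5 1 6 2 3 / 2 3 6 5 4 1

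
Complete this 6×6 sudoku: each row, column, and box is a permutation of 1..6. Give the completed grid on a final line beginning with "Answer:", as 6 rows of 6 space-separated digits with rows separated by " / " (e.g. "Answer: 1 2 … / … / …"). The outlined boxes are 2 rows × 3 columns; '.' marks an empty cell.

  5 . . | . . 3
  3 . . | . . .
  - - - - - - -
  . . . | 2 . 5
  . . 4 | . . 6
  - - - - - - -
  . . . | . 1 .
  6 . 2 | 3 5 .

Step 1. [r2c6∈{1,2,4}] 1 has one home in col 6: r2c6, so r2c6=1.
Step 2. [r2c3∈{6}] r2c3 has the single candidate 6, so r2c3=6.
Step 3. [r5c1∈{4}] nothing but 4 survives at r5c1 ⇒ r5c1=4.
Step 4. [r3c1∈{1}] nothing but 1 survives at r3c1 ⇒ r3c1=1.
Step 5. [r3c3∈{3}] r3c3 is down to just 3, so r3c3=3.
Step 6. [r1c5∈{2,4,6}] 6 has one home in col 5: r1c5 ⇒ r1c5=6.
Step 7. [r1c2∈{1,2,4}] r1c2 is the only open cell in row 1 admitting 2 ⇒ r1c2=2.
Step 8. [r2c2∈{4}] r2c2 is down to just 4 ⇒ r2c2=4.
Step 9. [r5c2∈{3,5}] 3 has one home in row 5: r5c2 ⇒ r5c2=3.
Step 10. [r6c2∈{1}] nothing but 1 survives at r6c2, so r6c2=1.
Step 11. [r6c6∈{4}] r6c6 is down to just 4 ⇒ r6c6=4.
Step 12. [r2c4∈{5}] r2c4 is down to just 5, so r2c4=5.
Step 13. [r4c4∈{1}] nothing but 1 survives at r4c4 ⇒ r4c4=1.
Step 14. [r4c1∈{2}] r4c1 is down to just 2. So r4c1=2.
Step 15. [r2c5∈{2}] r2c5's peers cover all but 2 ⇒ r2c5=2.
Step 16. [r5c3∈{5}] r5c3 has the single candidate 5. So r5c3=5.
Step 17. [r4c5∈{3}] r4c5 has the single candidate 3, so r4c5=3.
Step 18. [r1c4∈{4}] nothing but 4 survives at r1c4, so r1c4=4.
Step 19. [r3c5∈{4}] r3c5 is down to just 4, so r3c5=4.
Step 20. [r1c3∈{1}] r1c3 has the single candidate 1 ⇒ r1c3=1.
Step 21. [r5c6∈{2}] r5c6 has the single candidate 2. So r5c6=2.
Step 22. [r4c2∈{5}] r4c2 is down to just 5, so r4c2=5.
Step 23. [r5c4∈{6}] r5c4 has the single candidate 6 ⇒ r5c4=6.
Step 24. [r3c2∈{6}] r3c2 is down to just 6 ⇒ r3c2=6.

Answer: 5 2 1 4 6 3 / 3 4 6 5 2 1 / 1 6 3 2 4 5 / 2 5 4 1 3 6 / 4 3 5 6 1 2 / 6 1 2 3 5 4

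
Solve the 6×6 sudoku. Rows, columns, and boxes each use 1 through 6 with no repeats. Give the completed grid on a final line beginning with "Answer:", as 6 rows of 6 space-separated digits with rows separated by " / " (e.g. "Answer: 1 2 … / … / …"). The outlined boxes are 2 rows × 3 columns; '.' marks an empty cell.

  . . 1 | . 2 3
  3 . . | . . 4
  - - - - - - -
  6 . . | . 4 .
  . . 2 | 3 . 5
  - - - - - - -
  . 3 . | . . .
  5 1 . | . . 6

Step 1. [r6c4∈{2,4}] r6c4 is the only open cell in row 6 admitting 2, so r6c4=2.
Step 2. [r3c4∈{1}] r3c4 is down to just 1. So r3c4=1.
Step 3. [r1c1∈{4}] nothing but 4 survives at r1c1 ⇒ r1c1=4.
Step 4. [r2c5∈{1,5,6}] in row 2, 1 fits only at r2c5. So r2c5=1.
Step 5. [r3c2∈{5}] r3c2 is down to just 5, so r3c2=5.
Step 6. [r1c2∈{6}] r1c2's peers cover all but 6. So r1c2=6.
Step 7. [r1c4∈{5}] r1c4 has the single candidate 5, so r1c4=5.
Step 8. [r5c4∈{4}] only 4 remains possible at r5c4, so r5c4=4.
Step 9. [r6c5∈{3}] r6c5 has the single candidate 3, so r6c5=3.
Step 10. [r6c3∈{4}] only 4 remains possible at r6c3. So r6c3=4.
Step 11. [r5c3∈{6}] r5c3's peers cover all but 6 ⇒ r5c3=6.
Step 12. [r2c4∈{6}] r2c4 has the single candidate 6. So r2c4=6.
Step 13. [r4c5∈{6}] only 6 remains possible at r4c5, so r4c5=6.
Step 14. [r2c3∈{5}] nothing but 5 survives at r2c3. So r2c3=5.
Step 15. [r4c1∈{1}] r4c1 is down to just 1 ⇒ r4c1=1.
Step 16. [r5c6∈{1}] nothing but 1 survives at r5c6. So r5c6=1.
Step 17. [r5c5∈{5}] r5c5 has the single candidate 5 ⇒ r5c5=5.
Step 18. [r2c2∈{2}] nothing but 2 survives at r2c2, so r2c2=2.
Step 19. [r3c6∈{2}] r3c6 has the single candidate 2, so r3c6=2.
Step 20. [r5c1∈{2}] only 2 remains possible at r5c1. So r5c1=2.
Step 21. [r4c2∈{4}] only 4 remains possible at r4c2, so r4c2=4.
Step 22. [r3c3∈{3}] r3c3's peers cover all but 3. So r3c3=3.

Answer: 4 6 1 5 2 3 / 3 2 5 6 1 4 / 6 5 3 1 4 2 / 1 4 2 3 6 5 / 2 3 6 4 5 1 / 5 1 4 2 3 6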